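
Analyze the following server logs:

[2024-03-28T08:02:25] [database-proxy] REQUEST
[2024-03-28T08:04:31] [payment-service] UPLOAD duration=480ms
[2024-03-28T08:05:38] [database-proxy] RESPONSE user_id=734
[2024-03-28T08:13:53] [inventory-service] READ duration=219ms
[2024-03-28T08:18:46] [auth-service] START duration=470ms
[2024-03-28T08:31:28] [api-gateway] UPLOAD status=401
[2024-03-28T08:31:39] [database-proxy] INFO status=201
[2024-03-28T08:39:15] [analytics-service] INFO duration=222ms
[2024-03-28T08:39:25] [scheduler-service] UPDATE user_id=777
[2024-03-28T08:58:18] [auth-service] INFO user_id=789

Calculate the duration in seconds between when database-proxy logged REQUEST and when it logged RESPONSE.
193

To find the time between events:

1. Locate the first REQUEST event for database-proxy: 2024-03-28T08:02:25
2. Locate the first RESPONSE event for database-proxy: 2024-03-28T08:05:38
3. Calculate the difference: 2024-03-28T08:05:38 - 2024-03-28T08:02:25 = 193 seconds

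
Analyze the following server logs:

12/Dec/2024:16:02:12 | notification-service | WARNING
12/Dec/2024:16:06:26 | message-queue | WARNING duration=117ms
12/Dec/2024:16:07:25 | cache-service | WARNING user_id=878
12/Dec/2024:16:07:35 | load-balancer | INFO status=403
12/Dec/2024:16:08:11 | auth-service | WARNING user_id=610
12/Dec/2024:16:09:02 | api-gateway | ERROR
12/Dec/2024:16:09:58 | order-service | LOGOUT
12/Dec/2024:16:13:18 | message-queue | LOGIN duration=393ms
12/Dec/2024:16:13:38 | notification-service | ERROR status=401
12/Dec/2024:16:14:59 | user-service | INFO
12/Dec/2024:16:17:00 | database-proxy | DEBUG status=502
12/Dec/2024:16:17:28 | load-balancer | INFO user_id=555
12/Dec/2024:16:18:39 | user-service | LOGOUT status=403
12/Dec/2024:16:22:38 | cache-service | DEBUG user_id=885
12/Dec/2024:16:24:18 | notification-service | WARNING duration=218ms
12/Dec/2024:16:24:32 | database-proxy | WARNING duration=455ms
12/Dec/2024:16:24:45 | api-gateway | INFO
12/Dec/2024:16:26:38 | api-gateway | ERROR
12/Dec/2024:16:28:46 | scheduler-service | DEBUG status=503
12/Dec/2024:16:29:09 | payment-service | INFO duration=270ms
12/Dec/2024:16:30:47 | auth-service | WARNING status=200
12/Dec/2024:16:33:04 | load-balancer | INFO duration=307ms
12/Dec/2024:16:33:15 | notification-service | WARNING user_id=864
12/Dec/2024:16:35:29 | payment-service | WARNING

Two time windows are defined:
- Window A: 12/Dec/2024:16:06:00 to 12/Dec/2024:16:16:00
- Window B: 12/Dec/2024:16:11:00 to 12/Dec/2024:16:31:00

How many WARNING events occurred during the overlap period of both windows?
0

To find overlap events:

1. Window A: 12/Dec/2024:16:06:00 to 12/Dec/2024:16:16:00
2. Window B: 12/Dec/2024:16:11:00 to 12/Dec/2024:16:31:00
3. Overlap period: 12/Dec/2024:16:11:00 to 12/Dec/2024:16:16:00
4. Count WARNING events in overlap: 0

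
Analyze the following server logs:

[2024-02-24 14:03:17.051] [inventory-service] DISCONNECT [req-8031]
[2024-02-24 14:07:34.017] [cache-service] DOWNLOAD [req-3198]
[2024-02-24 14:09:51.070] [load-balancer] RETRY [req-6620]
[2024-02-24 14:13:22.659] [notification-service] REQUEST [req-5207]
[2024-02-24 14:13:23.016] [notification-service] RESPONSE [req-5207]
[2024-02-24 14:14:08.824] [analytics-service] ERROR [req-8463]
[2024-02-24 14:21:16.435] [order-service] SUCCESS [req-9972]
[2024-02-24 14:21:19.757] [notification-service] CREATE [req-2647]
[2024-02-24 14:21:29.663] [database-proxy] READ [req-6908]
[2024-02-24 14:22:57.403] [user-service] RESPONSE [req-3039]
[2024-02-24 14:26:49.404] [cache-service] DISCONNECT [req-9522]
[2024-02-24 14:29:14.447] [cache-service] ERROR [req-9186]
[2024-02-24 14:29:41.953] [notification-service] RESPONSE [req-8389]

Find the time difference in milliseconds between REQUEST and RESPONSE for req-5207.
357

To calculate latency:

1. Find REQUEST with id req-5207: 2024-02-24 14:13:22.659
2. Find RESPONSE with id req-5207: 2024-02-24 14:13:23.016
3. Latency: 2024-02-24 14:13:23.016 - 2024-02-24 14:13:22.659 = 357ms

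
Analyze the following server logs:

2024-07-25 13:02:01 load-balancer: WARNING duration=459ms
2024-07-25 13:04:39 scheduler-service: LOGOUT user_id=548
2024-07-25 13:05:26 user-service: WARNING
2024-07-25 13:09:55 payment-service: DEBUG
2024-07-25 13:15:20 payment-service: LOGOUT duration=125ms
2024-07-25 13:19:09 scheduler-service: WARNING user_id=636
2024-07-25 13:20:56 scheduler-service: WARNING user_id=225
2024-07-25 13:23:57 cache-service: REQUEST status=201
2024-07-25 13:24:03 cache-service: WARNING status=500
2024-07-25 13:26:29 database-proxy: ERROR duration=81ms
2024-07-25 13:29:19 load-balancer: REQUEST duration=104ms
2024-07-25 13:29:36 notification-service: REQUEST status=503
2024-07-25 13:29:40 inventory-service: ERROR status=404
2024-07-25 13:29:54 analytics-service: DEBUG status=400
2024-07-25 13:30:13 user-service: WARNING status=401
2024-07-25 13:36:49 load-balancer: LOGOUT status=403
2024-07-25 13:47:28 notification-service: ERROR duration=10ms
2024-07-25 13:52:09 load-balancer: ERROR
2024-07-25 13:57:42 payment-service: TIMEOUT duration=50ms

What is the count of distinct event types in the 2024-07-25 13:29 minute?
3

To count unique event types:

1. Filter events in the minute starting at 2024-07-25 13:29
2. Extract event types from matching entries
3. Count unique types: 3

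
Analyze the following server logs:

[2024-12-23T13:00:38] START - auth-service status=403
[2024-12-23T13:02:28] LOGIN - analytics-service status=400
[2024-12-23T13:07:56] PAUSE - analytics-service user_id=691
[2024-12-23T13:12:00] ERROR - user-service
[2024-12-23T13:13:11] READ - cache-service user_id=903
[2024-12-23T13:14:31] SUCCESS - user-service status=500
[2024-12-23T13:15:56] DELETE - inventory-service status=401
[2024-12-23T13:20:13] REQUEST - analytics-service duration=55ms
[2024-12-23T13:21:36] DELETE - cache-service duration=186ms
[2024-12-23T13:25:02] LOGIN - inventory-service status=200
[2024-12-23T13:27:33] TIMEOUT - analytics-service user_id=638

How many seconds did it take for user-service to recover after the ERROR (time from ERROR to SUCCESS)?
151

To calculate recovery time:

1. Find ERROR event for user-service: 2024-12-23T13:12:00
2. Find next SUCCESS event for user-service: 2024-12-23T13:14:31
3. Recovery time: 2024-12-23T13:14:31 - 2024-12-23T13:12:00 = 151 seconds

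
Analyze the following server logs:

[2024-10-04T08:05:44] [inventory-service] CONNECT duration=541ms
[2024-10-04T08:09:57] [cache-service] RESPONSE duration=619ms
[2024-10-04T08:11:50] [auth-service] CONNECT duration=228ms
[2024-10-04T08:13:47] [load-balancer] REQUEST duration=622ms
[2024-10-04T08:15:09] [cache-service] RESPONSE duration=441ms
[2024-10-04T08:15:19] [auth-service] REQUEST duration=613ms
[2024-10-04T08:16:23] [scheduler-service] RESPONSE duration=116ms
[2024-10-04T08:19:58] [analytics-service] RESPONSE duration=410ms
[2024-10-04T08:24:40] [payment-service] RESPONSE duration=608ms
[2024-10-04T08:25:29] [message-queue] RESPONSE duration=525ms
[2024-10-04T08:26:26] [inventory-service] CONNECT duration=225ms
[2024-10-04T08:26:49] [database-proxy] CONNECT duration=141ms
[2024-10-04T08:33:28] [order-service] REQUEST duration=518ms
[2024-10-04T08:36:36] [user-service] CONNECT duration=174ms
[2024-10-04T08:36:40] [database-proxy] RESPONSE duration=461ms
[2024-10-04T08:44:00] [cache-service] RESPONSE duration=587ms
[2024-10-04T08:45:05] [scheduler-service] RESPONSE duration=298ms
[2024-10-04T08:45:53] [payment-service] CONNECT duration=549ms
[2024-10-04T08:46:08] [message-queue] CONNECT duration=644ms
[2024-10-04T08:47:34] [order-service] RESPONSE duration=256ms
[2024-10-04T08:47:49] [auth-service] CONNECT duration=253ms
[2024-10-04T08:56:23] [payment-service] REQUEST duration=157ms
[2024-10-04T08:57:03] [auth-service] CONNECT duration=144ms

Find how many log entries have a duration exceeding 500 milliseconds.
10

To count timeouts:

1. Threshold: 500ms
2. Extract duration from each log entry
3. Count entries where duration > 500
4. Timeout count: 10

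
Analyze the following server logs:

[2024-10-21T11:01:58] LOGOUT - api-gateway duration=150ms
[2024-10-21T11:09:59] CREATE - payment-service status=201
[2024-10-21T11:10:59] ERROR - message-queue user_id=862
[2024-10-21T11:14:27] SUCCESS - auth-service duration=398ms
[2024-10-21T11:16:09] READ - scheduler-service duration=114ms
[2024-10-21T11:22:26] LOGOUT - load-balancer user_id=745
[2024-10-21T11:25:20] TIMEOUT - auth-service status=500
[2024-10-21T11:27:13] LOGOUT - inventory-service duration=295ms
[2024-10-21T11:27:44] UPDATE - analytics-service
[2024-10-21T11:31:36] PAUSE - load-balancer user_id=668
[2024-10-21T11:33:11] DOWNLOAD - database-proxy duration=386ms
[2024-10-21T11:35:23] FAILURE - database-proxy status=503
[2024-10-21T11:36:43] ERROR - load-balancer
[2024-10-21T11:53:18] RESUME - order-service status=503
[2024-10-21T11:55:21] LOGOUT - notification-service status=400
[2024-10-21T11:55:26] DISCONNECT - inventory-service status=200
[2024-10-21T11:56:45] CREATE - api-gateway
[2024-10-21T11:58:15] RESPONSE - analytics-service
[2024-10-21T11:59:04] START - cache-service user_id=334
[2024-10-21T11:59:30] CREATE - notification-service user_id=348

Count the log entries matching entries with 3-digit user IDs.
5

To find matching entries:

1. Pattern to match: entries with 3-digit user IDs
2. Scan each log entry for the pattern
3. Count matches: 5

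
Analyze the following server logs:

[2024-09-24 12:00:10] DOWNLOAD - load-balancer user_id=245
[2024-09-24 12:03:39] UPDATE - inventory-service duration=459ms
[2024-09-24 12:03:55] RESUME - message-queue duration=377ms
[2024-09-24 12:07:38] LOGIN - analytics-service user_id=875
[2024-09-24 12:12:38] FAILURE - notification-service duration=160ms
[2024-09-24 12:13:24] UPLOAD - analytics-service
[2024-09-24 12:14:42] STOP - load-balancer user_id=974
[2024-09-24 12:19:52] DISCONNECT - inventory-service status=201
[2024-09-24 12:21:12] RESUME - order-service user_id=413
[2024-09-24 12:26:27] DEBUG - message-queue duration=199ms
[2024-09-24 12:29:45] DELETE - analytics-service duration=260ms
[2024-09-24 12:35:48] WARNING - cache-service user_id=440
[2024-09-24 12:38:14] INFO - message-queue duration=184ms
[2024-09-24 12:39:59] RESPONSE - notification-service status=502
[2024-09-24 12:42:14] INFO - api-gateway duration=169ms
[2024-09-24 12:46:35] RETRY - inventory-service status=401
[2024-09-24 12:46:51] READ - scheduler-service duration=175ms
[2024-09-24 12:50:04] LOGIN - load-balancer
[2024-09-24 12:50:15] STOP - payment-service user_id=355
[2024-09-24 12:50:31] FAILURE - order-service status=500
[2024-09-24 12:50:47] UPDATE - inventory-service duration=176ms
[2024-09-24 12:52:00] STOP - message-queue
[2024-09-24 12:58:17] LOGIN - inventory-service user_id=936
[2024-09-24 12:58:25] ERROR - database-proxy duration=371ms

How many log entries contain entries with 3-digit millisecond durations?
10

To find matching entries:

1. Pattern to match: entries with 3-digit millisecond durations
2. Scan each log entry for the pattern
3. Count matches: 10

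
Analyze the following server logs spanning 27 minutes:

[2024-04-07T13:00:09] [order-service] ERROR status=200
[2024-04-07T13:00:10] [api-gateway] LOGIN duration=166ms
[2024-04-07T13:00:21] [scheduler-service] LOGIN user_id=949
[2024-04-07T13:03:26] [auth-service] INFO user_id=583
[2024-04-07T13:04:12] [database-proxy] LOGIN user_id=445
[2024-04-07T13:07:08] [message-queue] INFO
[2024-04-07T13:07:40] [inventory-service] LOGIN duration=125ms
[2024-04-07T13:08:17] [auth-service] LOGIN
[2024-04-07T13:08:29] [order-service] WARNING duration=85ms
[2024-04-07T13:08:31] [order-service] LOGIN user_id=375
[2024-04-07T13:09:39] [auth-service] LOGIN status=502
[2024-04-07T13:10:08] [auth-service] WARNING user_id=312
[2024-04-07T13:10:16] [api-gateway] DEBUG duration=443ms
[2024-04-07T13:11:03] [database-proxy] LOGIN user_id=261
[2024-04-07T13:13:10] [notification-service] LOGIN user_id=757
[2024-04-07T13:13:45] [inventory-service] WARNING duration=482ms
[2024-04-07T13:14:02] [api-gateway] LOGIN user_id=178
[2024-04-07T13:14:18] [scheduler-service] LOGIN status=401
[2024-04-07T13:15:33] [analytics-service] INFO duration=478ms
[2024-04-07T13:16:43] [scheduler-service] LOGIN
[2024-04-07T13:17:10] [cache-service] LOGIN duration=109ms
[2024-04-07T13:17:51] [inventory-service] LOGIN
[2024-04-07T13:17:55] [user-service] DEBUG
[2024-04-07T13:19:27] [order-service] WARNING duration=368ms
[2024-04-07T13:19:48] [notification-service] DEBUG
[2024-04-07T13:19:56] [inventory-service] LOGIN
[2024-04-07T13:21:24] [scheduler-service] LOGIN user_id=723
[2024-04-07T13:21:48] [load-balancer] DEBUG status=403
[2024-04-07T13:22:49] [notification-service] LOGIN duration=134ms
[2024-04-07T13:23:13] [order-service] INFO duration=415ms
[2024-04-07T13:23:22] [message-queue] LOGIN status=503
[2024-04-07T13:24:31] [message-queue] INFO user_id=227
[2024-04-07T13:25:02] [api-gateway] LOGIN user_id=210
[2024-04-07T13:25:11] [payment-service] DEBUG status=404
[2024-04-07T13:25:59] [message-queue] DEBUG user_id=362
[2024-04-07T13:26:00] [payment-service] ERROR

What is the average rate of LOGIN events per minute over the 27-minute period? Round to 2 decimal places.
0.7

To calculate the rate:

1. Count total LOGIN events: 19
2. Total time period: 27 minutes
3. Rate = 19 / 27 = 0.7 events per minute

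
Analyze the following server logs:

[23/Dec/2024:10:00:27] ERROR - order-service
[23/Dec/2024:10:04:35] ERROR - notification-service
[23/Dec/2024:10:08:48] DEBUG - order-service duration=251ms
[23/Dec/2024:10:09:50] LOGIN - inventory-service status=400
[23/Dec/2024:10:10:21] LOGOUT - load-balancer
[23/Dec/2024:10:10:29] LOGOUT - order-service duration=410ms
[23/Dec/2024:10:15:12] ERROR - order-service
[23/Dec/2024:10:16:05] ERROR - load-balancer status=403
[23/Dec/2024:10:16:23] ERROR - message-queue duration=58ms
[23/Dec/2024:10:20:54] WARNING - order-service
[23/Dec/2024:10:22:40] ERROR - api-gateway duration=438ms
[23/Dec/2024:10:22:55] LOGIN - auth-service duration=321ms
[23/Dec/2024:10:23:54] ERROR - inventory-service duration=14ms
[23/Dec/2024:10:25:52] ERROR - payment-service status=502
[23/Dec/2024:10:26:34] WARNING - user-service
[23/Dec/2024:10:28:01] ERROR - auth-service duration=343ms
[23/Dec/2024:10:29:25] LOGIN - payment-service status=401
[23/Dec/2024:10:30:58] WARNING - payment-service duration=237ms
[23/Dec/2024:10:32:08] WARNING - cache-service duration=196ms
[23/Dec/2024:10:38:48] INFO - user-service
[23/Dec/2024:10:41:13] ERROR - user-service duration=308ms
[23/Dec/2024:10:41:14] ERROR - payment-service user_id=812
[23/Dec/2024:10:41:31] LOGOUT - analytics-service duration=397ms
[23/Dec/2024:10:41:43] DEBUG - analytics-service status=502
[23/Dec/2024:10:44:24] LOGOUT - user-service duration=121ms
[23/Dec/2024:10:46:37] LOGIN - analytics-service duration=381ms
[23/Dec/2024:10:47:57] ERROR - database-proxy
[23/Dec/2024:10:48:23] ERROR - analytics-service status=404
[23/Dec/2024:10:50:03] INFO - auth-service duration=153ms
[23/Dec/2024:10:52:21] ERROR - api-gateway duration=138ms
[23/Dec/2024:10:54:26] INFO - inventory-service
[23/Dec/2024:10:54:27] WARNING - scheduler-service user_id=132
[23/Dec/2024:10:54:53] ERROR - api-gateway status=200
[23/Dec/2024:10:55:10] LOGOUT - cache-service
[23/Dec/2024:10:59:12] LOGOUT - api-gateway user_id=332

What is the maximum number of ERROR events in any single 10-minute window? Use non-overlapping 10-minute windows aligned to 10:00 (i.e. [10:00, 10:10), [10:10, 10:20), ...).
4

To find the burst window:

1. Divide the log period into non-overlapping 10-minute windows starting at 10:00
2. Count ERROR events in each window
3. Find the window with maximum count
4. Maximum events in a window: 4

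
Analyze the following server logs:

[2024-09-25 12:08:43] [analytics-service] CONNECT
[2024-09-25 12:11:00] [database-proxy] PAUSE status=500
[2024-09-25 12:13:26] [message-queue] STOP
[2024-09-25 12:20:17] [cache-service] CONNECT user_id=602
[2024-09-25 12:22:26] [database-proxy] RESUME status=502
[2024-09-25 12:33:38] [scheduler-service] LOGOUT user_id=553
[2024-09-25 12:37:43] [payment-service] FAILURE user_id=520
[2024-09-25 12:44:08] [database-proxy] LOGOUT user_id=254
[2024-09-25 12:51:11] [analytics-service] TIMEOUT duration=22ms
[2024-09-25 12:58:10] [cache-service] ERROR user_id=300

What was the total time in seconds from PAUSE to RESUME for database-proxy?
686

To calculate state duration:

1. Find PAUSE event for database-proxy: 2024-09-25 12:11:00
2. Find RESUME event for database-proxy: 2024-09-25 12:22:26
3. Calculate duration: 2024-09-25 12:22:26 - 2024-09-25 12:11:00 = 686 seconds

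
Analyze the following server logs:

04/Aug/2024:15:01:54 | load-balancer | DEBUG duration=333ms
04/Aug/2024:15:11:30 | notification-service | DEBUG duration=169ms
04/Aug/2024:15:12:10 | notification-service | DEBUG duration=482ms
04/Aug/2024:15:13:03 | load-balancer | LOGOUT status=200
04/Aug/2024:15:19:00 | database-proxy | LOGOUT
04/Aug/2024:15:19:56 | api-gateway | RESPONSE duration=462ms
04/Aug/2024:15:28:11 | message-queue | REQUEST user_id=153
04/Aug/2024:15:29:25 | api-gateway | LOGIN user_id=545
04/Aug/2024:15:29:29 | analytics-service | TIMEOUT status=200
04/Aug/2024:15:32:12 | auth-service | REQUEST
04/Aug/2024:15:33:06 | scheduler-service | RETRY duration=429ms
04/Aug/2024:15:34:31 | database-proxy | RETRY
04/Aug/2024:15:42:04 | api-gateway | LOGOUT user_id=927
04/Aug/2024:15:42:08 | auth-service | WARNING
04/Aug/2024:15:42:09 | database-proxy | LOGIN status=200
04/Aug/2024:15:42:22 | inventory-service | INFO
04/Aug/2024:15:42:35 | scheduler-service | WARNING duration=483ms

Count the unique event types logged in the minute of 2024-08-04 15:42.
4

To count unique event types:

1. Filter events in the minute starting at 2024-08-04 15:42
2. Extract event types from matching entries
3. Count unique types: 4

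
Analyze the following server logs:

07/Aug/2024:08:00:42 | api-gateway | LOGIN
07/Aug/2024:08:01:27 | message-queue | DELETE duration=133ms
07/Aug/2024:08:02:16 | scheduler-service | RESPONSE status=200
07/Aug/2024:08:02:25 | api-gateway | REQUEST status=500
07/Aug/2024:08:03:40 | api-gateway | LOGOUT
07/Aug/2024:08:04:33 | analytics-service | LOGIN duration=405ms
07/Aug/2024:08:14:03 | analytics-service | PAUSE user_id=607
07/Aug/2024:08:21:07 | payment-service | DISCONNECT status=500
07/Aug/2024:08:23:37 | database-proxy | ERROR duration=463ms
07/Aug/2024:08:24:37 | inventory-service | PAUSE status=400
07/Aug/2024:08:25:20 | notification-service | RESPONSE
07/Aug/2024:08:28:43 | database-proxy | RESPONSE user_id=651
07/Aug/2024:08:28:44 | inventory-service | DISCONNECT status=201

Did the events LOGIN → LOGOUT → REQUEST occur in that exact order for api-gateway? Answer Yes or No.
No

To verify sequence order:

1. Find all events in sequence LOGIN → LOGOUT → REQUEST for api-gateway
2. Extract their timestamps
3. Check if timestamps are in ascending order
4. Result: No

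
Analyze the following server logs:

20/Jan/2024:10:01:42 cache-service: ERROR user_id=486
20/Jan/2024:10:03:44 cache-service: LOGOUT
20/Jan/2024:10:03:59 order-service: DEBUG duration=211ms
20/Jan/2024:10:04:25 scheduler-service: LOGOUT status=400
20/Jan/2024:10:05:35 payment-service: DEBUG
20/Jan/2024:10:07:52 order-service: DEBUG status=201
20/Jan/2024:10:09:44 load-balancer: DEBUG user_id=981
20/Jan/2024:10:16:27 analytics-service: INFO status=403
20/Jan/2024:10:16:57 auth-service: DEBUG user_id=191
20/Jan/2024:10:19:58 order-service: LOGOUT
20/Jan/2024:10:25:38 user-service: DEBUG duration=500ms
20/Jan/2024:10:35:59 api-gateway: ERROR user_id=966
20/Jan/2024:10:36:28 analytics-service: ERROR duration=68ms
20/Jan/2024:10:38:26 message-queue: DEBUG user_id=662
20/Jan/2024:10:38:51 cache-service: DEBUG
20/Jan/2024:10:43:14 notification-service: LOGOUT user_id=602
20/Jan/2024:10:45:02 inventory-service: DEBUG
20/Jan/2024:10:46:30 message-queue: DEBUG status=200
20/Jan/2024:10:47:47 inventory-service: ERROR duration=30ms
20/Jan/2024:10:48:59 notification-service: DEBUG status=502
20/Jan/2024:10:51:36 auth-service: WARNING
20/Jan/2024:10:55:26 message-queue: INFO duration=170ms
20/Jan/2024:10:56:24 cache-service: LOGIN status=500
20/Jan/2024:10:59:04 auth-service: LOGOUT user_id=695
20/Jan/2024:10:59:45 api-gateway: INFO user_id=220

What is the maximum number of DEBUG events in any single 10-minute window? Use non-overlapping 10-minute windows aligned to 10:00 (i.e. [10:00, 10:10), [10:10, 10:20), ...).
4

To find the burst window:

1. Divide the log period into non-overlapping 10-minute windows starting at 10:00
2. Count DEBUG events in each window
3. Find the window with maximum count
4. Maximum events in a window: 4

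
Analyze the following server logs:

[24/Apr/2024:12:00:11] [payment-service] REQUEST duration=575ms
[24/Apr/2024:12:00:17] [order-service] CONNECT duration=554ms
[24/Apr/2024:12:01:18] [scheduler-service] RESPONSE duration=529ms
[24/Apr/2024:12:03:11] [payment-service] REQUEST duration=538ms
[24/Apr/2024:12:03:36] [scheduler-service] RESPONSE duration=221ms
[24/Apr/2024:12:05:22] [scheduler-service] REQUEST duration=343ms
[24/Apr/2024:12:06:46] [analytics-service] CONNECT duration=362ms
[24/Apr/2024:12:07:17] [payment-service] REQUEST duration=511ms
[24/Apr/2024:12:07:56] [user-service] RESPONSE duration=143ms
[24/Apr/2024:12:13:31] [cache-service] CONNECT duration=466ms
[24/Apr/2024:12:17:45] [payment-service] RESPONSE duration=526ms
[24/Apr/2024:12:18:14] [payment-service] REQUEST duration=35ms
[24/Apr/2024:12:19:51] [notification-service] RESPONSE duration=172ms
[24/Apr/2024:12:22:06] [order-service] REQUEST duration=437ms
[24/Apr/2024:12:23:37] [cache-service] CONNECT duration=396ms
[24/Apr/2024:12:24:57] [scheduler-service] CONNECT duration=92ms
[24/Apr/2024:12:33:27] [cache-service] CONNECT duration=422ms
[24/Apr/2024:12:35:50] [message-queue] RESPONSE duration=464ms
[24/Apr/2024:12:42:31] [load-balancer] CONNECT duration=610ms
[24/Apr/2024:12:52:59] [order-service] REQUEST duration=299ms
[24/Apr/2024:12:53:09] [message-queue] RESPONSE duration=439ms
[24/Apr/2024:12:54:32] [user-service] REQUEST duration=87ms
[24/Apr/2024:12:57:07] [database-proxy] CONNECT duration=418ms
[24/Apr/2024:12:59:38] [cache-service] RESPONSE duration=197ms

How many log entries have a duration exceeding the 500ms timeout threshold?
7

To count timeouts:

1. Threshold: 500ms
2. Extract duration from each log entry
3. Count entries where duration > 500
4. Timeout count: 7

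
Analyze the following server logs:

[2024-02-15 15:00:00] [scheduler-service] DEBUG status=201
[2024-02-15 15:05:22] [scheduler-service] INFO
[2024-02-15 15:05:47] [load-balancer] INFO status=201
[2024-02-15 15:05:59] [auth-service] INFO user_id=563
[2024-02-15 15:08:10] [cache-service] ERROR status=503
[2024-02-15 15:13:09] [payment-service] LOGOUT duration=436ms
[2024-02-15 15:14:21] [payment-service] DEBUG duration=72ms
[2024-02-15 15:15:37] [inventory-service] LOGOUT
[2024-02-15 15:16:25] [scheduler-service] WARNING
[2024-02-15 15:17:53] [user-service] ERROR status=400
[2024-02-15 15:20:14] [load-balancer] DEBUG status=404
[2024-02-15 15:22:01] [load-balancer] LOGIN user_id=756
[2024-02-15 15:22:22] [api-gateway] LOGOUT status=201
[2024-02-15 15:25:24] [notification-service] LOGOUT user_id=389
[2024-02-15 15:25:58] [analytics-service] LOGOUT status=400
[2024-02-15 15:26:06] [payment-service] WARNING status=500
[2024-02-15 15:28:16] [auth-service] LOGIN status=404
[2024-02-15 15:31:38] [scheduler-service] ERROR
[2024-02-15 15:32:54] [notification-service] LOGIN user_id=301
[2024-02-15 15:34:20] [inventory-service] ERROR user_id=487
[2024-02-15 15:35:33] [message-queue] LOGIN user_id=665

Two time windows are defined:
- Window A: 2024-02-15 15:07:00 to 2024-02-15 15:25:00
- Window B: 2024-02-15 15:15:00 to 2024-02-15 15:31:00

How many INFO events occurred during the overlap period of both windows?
0

To find overlap events:

1. Window A: 2024-02-15 15:07:00 to 2024-02-15 15:25:00
2. Window B: 2024-02-15 15:15:00 to 2024-02-15 15:31:00
3. Overlap period: 2024-02-15 15:15:00 to 2024-02-15 15:25:00
4. Count INFO events in overlap: 0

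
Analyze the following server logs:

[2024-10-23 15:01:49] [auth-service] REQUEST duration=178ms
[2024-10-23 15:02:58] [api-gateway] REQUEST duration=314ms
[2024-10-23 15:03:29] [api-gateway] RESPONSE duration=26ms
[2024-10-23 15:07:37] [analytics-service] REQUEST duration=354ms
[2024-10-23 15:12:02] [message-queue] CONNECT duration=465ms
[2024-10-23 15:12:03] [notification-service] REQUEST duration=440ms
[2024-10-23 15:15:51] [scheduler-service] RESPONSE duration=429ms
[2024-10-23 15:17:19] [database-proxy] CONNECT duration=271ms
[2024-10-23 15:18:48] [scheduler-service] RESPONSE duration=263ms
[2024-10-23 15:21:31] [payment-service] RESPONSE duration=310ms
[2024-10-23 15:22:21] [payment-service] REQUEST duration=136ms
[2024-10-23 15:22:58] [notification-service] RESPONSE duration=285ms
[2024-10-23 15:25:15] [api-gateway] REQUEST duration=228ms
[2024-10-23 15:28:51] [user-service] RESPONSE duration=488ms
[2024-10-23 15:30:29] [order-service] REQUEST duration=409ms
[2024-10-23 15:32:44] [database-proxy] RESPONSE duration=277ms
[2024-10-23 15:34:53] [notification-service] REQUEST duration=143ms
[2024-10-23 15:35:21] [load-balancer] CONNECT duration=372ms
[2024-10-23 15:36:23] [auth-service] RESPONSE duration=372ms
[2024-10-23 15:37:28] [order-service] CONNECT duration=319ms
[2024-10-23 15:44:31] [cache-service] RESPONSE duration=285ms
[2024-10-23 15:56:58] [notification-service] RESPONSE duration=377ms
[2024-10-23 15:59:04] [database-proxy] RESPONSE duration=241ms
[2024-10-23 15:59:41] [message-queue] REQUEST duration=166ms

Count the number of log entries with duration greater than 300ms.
12

To count timeouts:

1. Threshold: 300ms
2. Extract duration from each log entry
3. Count entries where duration > 300
4. Timeout count: 12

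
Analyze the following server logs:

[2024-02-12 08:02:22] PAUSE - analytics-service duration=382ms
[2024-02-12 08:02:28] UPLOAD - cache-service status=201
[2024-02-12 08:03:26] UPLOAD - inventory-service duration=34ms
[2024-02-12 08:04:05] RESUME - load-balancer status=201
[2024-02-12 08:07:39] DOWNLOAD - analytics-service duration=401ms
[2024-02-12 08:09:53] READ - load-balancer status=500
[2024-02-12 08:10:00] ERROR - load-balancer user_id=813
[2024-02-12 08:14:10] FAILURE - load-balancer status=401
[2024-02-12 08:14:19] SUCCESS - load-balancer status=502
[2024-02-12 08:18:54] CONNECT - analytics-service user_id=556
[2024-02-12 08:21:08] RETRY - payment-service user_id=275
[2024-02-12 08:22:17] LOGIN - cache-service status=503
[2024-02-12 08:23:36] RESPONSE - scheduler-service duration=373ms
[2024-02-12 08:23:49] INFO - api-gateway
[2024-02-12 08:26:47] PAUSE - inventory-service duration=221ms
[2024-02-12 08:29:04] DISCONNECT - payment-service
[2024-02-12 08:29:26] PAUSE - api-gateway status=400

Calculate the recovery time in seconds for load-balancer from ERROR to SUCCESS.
259

To calculate recovery time:

1. Find ERROR event for load-balancer: 2024-02-12 08:10:00
2. Find next SUCCESS event for load-balancer: 2024-02-12 08:14:19
3. Recovery time: 2024-02-12 08:14:19 - 2024-02-12 08:10:00 = 259 seconds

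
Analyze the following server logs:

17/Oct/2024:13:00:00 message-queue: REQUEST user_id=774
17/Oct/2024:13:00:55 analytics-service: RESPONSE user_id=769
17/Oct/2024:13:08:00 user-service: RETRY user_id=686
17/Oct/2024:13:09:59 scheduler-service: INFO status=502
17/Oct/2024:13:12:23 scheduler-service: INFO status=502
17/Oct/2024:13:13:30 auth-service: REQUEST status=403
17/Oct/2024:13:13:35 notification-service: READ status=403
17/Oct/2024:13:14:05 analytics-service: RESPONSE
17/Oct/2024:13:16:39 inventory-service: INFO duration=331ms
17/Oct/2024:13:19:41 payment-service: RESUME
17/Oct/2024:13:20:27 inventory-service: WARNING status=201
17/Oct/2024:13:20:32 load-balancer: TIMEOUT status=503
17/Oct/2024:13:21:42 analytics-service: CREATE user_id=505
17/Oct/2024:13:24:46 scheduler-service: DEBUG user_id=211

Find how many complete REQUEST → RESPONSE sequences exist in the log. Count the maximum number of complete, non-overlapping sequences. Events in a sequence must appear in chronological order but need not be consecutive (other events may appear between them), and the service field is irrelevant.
2

To count sequences:

1. Look for pattern: REQUEST → RESPONSE
2. Greedily scan the log in chronological order, matching each sequence element in turn (ignoring service)
3. Each time the full pattern completes, increment the count and restart matching from the next event
4. Complete non-overlapping sequences found: 2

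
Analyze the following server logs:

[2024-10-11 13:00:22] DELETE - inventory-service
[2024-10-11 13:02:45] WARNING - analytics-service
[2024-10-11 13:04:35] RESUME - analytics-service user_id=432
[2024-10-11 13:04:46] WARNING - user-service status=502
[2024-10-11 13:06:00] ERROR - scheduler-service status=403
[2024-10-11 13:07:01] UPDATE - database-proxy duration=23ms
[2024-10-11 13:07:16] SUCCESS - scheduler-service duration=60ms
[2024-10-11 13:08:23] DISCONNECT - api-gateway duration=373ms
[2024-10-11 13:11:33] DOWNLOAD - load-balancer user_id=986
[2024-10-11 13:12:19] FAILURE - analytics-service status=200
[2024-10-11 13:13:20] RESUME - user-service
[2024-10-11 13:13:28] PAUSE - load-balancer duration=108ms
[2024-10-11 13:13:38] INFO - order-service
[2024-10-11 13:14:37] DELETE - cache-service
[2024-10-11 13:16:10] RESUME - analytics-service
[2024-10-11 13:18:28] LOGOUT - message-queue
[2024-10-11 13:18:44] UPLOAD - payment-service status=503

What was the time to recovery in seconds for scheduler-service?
76

To calculate recovery time:

1. Find ERROR event for scheduler-service: 2024-10-11 13:06:00
2. Find next SUCCESS event for scheduler-service: 2024-10-11 13:07:16
3. Recovery time: 2024-10-11 13:07:16 - 2024-10-11 13:06:00 = 76 seconds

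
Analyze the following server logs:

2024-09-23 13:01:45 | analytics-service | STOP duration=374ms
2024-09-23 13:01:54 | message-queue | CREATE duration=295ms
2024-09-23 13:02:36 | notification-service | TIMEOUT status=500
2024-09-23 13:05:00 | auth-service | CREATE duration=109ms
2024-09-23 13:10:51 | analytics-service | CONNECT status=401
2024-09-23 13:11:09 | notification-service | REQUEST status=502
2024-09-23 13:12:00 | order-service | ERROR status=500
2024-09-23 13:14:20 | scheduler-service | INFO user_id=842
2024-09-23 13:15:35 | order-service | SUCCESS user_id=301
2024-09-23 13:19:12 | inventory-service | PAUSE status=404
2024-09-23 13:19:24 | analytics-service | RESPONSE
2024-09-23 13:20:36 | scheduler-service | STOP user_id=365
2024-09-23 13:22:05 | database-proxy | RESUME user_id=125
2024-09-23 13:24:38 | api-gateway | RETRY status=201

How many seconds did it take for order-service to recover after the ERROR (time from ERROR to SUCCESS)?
215

To calculate recovery time:

1. Find ERROR event for order-service: 2024-09-23 13:12:00
2. Find next SUCCESS event for order-service: 2024-09-23 13:15:35
3. Recovery time: 2024-09-23 13:15:35 - 2024-09-23 13:12:00 = 215 seconds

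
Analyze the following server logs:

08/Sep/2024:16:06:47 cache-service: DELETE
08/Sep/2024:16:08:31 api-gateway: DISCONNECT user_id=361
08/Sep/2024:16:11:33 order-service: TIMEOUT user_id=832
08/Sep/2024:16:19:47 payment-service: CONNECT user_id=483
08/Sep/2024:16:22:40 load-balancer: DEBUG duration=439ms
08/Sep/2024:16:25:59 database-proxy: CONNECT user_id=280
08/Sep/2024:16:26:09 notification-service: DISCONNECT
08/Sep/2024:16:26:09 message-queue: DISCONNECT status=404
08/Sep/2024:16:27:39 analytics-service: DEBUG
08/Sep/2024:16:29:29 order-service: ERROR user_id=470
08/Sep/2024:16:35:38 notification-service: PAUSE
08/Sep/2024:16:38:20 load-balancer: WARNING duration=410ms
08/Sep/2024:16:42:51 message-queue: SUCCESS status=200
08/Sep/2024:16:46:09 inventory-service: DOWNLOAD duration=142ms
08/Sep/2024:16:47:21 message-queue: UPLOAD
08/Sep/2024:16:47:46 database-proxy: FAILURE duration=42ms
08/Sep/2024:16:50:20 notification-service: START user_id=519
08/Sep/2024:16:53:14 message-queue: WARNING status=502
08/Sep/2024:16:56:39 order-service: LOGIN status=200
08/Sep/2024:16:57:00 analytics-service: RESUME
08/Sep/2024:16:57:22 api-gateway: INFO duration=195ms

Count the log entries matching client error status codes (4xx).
1

To find matching entries:

1. Pattern to match: client error status codes (4xx)
2. Scan each log entry for the pattern
3. Count matches: 1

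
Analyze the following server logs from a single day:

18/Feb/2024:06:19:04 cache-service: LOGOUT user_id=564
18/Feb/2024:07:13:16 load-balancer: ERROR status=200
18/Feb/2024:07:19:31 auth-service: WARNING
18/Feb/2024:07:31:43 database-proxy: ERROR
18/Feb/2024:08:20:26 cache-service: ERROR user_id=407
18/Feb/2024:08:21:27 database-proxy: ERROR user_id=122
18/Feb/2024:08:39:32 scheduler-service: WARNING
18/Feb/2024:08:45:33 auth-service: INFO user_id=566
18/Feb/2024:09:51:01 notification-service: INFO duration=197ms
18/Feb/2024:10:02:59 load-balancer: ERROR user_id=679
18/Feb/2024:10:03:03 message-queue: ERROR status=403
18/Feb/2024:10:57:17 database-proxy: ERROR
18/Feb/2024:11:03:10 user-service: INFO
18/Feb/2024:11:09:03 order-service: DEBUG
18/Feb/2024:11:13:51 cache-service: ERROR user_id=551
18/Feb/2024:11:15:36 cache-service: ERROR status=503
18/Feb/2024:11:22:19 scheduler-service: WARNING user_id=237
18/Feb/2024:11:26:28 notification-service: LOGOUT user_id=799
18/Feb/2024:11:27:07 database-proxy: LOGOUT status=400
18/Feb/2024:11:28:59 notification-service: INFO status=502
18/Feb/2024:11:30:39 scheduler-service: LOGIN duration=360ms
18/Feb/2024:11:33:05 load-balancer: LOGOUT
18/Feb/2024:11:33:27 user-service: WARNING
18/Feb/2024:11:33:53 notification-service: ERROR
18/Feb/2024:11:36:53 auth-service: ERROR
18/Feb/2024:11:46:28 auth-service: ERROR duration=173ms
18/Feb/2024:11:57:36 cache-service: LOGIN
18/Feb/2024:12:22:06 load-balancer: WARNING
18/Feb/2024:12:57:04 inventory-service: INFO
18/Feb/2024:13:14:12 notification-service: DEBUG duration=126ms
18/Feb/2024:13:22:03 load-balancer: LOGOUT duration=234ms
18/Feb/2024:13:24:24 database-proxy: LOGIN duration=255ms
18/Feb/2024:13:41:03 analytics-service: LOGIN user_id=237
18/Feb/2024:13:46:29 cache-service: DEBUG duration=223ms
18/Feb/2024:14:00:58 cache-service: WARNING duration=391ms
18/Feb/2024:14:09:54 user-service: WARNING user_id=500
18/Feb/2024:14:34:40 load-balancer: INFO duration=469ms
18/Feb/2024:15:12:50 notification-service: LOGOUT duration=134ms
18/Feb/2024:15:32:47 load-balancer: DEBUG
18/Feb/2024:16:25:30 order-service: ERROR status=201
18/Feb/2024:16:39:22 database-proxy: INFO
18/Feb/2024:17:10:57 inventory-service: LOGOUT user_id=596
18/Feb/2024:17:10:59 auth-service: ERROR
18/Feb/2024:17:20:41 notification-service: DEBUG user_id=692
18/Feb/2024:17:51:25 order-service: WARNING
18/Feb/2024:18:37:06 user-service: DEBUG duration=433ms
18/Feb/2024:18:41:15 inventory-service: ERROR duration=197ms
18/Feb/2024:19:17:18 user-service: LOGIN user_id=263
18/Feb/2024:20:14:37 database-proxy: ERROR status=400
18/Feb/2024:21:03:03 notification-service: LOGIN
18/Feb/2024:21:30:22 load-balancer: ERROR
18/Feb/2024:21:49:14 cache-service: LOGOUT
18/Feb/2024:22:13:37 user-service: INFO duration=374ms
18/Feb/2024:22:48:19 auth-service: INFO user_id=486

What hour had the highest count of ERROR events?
11

To find the peak hour:

1. Group all ERROR events by hour
2. Count events in each hour
3. Find hour with maximum count
4. Peak hour: 11 (with 5 events)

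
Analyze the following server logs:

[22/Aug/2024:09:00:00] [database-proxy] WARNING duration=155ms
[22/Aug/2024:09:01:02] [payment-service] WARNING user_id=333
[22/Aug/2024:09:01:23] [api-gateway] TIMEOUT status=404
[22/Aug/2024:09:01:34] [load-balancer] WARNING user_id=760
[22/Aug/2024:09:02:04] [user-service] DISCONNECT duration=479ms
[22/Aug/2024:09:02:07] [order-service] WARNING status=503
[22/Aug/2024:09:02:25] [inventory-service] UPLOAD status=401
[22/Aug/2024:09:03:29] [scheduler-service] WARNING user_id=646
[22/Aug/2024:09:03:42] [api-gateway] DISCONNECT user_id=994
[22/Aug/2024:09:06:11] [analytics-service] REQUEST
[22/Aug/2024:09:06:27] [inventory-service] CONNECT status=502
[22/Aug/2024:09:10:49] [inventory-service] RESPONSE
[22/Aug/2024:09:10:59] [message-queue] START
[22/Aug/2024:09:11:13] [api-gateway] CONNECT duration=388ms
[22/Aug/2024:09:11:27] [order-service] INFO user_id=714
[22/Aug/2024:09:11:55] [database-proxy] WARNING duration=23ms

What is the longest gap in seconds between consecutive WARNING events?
506

To find the longest gap:

1. Extract all WARNING events in chronological order
2. Calculate time differences between consecutive events
3. Find the maximum difference
4. Longest gap: 506 seconds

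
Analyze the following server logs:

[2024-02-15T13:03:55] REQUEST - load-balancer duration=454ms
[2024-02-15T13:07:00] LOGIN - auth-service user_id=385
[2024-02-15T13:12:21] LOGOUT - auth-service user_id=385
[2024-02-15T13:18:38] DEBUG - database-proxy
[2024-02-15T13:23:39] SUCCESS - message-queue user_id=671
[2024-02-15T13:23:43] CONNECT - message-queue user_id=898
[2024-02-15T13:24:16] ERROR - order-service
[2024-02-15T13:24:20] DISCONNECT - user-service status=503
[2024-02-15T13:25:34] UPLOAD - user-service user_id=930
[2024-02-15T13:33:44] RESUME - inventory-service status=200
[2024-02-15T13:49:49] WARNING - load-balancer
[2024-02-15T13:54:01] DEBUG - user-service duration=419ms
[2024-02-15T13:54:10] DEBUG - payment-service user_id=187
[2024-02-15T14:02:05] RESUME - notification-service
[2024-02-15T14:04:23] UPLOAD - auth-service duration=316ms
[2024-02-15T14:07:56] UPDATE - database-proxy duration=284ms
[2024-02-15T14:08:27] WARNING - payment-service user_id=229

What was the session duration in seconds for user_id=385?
321

To calculate session duration:

1. Find LOGIN event for user_id=385: 2024-02-15T13:07:00
2. Find LOGOUT event for user_id=385: 2024-02-15T13:12:21
3. Session duration: 2024-02-15T13:12:21 - 2024-02-15T13:07:00 = 321 seconds (5 minutes)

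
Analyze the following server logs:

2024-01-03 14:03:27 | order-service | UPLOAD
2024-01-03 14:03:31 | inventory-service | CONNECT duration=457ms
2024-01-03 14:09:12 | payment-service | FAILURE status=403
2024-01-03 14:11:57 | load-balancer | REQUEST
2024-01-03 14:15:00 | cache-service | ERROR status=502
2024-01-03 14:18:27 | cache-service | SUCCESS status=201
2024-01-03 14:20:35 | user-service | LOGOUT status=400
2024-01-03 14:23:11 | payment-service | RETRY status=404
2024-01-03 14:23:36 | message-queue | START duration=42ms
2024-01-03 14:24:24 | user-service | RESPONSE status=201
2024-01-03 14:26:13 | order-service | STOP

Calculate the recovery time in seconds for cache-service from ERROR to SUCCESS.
207

To calculate recovery time:

1. Find ERROR event for cache-service: 2024-01-03 14:15:00
2. Find next SUCCESS event for cache-service: 2024-01-03 14:18:27
3. Recovery time: 2024-01-03 14:18:27 - 2024-01-03 14:15:00 = 207 seconds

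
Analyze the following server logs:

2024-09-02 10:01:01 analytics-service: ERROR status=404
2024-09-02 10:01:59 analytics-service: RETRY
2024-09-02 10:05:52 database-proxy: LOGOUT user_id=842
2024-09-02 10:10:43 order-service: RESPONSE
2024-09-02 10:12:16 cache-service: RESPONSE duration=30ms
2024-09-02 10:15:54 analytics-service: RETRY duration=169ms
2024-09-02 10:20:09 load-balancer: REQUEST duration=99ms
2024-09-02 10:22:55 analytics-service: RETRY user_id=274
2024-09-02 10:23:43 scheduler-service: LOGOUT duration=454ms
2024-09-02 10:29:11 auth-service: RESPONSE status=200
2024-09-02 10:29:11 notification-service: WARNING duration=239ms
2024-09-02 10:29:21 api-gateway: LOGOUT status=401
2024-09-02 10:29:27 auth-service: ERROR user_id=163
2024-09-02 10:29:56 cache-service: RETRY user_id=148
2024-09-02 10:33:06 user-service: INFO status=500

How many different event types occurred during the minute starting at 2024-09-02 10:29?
5

To count unique event types:

1. Filter events in the minute starting at 2024-09-02 10:29
2. Extract event types from matching entries
3. Count unique types: 5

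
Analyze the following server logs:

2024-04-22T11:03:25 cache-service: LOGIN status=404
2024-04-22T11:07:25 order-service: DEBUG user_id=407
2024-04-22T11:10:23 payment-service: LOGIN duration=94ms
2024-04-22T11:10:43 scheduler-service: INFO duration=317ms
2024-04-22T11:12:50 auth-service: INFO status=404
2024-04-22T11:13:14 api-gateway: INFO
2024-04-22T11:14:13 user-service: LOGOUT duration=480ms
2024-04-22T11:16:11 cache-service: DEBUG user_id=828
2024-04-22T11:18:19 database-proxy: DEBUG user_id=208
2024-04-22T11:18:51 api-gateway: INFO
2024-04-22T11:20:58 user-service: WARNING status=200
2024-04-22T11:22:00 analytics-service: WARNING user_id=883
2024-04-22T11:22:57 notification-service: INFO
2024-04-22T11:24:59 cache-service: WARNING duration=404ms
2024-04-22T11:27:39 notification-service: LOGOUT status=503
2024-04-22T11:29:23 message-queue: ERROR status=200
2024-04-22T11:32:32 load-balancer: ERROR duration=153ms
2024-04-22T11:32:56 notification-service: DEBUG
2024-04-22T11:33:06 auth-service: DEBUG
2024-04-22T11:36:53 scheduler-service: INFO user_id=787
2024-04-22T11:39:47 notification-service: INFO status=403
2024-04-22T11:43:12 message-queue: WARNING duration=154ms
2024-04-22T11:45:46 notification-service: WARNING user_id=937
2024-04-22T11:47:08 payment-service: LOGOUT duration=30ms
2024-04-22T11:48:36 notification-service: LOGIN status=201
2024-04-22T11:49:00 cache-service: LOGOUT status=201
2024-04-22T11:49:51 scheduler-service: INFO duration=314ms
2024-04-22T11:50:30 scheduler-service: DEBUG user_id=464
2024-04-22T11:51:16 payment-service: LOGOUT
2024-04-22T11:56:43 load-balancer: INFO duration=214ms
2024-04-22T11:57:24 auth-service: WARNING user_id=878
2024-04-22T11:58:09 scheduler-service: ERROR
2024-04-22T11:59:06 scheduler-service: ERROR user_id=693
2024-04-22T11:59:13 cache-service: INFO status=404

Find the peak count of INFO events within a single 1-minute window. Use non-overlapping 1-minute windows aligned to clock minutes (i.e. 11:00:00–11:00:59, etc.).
1

To find the burst window:

1. Divide the log period into non-overlapping 1-minute windows starting at 11:00
2. Count INFO events in each window
3. Find the window with maximum count
4. Maximum events in a window: 1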